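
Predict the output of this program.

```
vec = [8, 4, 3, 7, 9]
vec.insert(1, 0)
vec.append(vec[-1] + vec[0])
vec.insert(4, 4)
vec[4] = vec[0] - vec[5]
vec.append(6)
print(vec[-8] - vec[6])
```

-9

insert 0 at 1 → [8, 0, 4, 3, 7, 9]
append vec[-1]+vec[0] = 9+8 = 17 → [8, 0, 4, 3, 7, 9, 17]
insert 4 at 4 → [8, 0, 4, 3, 4, 7, 9, 17]
vec[4] = vec[0]-vec[5] = 8-7 = 1 → [8, 0, 4, 3, 1, 7, 9, 17]
append 6 → [8, 0, 4, 3, 1, 7, 9, 17, 6]
vec[-8]-vec[6] = 0-9 = -9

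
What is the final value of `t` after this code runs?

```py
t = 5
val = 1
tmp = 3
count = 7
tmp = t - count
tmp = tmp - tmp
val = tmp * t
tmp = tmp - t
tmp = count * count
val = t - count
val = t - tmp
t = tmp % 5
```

4

tmp = 5-7 = -2
tmp = (-2)-(-2) = 0
val = 0*5 = 0
tmp = 0-5 = -5
tmp = 7*7 = 49
val = 5-7 = -2
val = 5-49 = -44
t = 49%5 = 4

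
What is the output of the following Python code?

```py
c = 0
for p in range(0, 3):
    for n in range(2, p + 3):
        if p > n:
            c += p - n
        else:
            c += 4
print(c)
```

24

p=0,n=2: not 0>2, c = 0+4 = 4
p=1,n=2: not 1>2, c = 4+4 = 8
p=1,n=3: not 1>3, c = 8+4 = 12
p=2,n=2: not 2>2, c = 12+4 = 16
p=2,n=3: not 2>3, c = 16+4 = 20
p=2,n=4: not 2>4, c = 20+4 = 24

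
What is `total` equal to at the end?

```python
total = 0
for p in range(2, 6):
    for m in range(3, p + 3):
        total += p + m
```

116

p=2,m=3: total = 0+5 = 5
p=2,m=4: total = 5+6 = 11
p=3,m=3: total = 11+6 = 17
p=3,m=4: total = 17+7 = 24
p=3,m=5: total = 24+8 = 32
p=4,m=3: total = 32+7 = 39
p=4,m=4: total = 39+8 = 47
p=4,m=5: total = 47+9 = 56
p=4,m=6: total = 56+10 = 66
p=5,m=3: total = 66+8 = 74
p=5,m=4: total = 74+9 = 83
p=5,m=5: total = 83+10 = 93
p=5,m=6: total = 93+11 = 104
p=5,m=7: total = 104+12 = 116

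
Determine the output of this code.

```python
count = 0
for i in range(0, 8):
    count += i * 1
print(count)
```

28

i=0: count = 0+0*1 = 0
i=1: count = 0+1*1 = 1
i=2: count = 1+2*1 = 3
i=3: count = 3+3*1 = 6
i=4: count = 6+4*1 = 10
i=5: count = 10+5*1 = 15
i=6: count = 15+6*1 = 21
i=7: count = 21+7*1 = 28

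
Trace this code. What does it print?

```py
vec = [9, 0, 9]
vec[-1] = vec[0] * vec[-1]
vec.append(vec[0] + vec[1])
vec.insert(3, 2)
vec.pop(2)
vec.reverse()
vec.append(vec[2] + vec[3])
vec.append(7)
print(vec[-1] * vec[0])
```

63

vec[-1] = vec[0]*vec[-1] = 9*9 = 81 → [9, 0, 81]
append vec[0]+vec[1] = 9+0 = 9 → [9, 0, 81, 9]
insert 2 at 3 → [9, 0, 81, 2, 9]
pop(2) removes 81 → [9, 0, 2, 9]
reverse → [9, 2, 0, 9]
append vec[2]+vec[3] = 0+9 = 9 → [9, 2, 0, 9, 9]
append 7 → [9, 2, 0, 9, 9, 7]
vec[-1]*vec[0] = 7*9 = 63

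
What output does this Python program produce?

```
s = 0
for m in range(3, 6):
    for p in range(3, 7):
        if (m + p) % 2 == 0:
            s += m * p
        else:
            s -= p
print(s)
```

76

m=3,p=3: even sum, s = 0+9 = 9
m=3,p=4: odd sum, s = 9-4 = 5
m=3,p=5: even sum, s = 5+15 = 20
m=3,p=6: odd sum, s = 20-6 = 14
m=4,p=3: odd sum, s = 14-3 = 11
m=4,p=4: even sum, s = 11+16 = 27
m=4,p=5: odd sum, s = 27-5 = 22
m=4,p=6: even sum, s = 22+24 = 46
m=5,p=3: even sum, s = 46+15 = 61
m=5,p=4: odd sum, s = 61-4 = 57
m=5,p=5: even sum, s = 57+25 = 82
m=5,p=6: odd sum, s = 82-6 = 76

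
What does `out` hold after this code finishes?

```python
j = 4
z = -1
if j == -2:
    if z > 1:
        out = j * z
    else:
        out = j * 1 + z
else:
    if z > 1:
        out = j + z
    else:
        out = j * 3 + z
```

11

j=4, z=-1
j == -2 is False; z > 1 is False
→ out = j * 3 + z = 11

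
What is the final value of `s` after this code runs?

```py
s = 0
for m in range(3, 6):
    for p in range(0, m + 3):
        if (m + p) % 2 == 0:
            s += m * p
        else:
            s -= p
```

128

m=3,p=0: odd sum, s = 0-0 = 0
m=3,p=1: even sum, s = 0+3 = 3
m=3,p=2: odd sum, s = 3-2 = 1
m=3,p=3: even sum, s = 1+9 = 10
m=3,p=4: odd sum, s = 10-4 = 6
m=3,p=5: even sum, s = 6+15 = 21
m=4,p=0: even sum, s = 21+0 = 21
m=4,p=1: odd sum, s = 21-1 = 20
m=4,p=2: even sum, s = 20+8 = 28
m=4,p=3: odd sum, s = 28-3 = 25
m=4,p=4: even sum, s = 25+16 = 41
m=4,p=5: odd sum, s = 41-5 = 36
m=4,p=6: even sum, s = 36+24 = 60
m=5,p=0: odd sum, s = 60-0 = 60
m=5,p=1: even sum, s = 60+5 = 65
m=5,p=2: odd sum, s = 65-2 = 63
m=5,p=3: even sum, s = 63+15 = 78
m=5,p=4: odd sum, s = 78-4 = 74
m=5,p=5: even sum, s = 74+25 = 99
m=5,p=6: odd sum, s = 99-6 = 93
m=5,p=7: even sum, s = 93+35 = 128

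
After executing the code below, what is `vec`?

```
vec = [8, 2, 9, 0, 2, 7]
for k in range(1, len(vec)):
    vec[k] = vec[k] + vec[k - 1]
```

[8, 10, 19, 19, 21, 28]

k=1: vec[1] = 2+8 = 10 → [8, 10, 9, 0, 2, 7]
k=2: vec[2] = 9+10 = 19 → [8, 10, 19, 0, 2, 7]
k=3: vec[3] = 0+19 = 19 → [8, 10, 19, 19, 2, 7]
k=4: vec[4] = 2+19 = 21 → [8, 10, 19, 19, 21, 7]
k=5: vec[5] = 7+21 = 28 → [8, 10, 19, 19, 21, 28]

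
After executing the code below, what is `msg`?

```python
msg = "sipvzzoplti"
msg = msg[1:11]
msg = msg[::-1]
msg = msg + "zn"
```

'itlpozzvpizn'

slice [1:11] → 'ipvzzoplti'
reverse → 'itlpozzvpi'
+ 'zn' → 'itlpozzvpizn'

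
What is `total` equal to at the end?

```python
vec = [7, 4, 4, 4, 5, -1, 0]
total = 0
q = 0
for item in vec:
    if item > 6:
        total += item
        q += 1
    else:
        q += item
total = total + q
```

item=7: >6, total = 0+7 = 7; q=1
item=4: not >6; q=5
item=4: not >6; q=9
item=4: not >6; q=13
item=5: not >6; q=18
item=-1: not >6; q=17
item=0: not >6; q=17
total+q = 7+17 = 24

24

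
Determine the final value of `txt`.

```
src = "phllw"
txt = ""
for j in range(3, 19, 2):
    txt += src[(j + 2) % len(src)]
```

'plwhlplw'

j=3: add src[0]='p' → 'p'
j=5: add src[2]='l' → 'pl'
j=7: add src[4]='w' → 'plw'
j=9: add src[1]='h' → 'plwh'
j=11: add src[3]='l' → 'plwhl'
j=13: add src[0]='p' → 'plwhlp'
j=15: add src[2]='l' → 'plwhlpl'
j=17: add src[4]='w' → 'plwhlplw'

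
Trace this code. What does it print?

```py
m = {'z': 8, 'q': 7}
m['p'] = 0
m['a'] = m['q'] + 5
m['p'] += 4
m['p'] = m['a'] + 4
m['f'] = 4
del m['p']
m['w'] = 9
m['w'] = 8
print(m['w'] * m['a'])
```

m['p'] = 0 → {'z': 8, 'q': 7, 'p': 0}
m['a'] = m['q']+5 = 12 → {'z': 8, 'q': 7, 'p': 0, 'a': 12}
m['p'] = 0+4 = 4 → {'z': 8, 'q': 7, 'p': 4, 'a': 12}
m['p'] = m['a']+4 = 16 → {'z': 8, 'q': 7, 'p': 16, 'a': 12}
m['f'] = 4 → {'z': 8, 'q': 7, 'p': 16, 'a': 12, 'f': 4}
del 'p' → {'z': 8, 'q': 7, 'a': 12, 'f': 4}
m['w'] = 9 → {'z': 8, 'q': 7, 'a': 12, 'f': 4, 'w': 9}
m['w'] = 8 → {'z': 8, 'q': 7, 'a': 12, 'f': 4, 'w': 8}
m['w']*m['a'] = 8*12 = 96

96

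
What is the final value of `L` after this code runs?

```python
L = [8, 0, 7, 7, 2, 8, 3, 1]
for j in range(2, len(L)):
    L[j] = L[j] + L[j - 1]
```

[8, 0, 7, 14, 16, 24, 27, 28]

j=2: L[2] = 7+0 = 7 → [8, 0, 7, 7, 2, 8, 3, 1]
j=3: L[3] = 7+7 = 14 → [8, 0, 7, 14, 2, 8, 3, 1]
j=4: L[4] = 2+14 = 16 → [8, 0, 7, 14, 16, 8, 3, 1]
j=5: L[5] = 8+16 = 24 → [8, 0, 7, 14, 16, 24, 3, 1]
j=6: L[6] = 3+24 = 27 → [8, 0, 7, 14, 16, 24, 27, 1]
j=7: L[7] = 1+27 = 28 → [8, 0, 7, 14, 16, 24, 27, 28]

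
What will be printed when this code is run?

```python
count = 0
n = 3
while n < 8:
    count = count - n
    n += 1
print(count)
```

-25

n=3: count = 0-3 = -3
n=4: count = (-3)-4 = -7
n=5: count = (-7)-5 = -12
n=6: count = (-12)-6 = -18
n=7: count = (-18)-7 = -25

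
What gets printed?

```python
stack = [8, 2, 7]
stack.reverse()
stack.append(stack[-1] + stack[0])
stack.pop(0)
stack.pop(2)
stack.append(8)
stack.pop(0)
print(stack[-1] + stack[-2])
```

16

reverse → [7, 2, 8]
append stack[-1]+stack[0] = 8+7 = 15 → [7, 2, 8, 15]
pop(0) removes 7 → [2, 8, 15]
pop(2) removes 15 → [2, 8]
append 8 → [2, 8, 8]
pop(0) removes 2 → [8, 8]
stack[-1]+stack[-2] = 8+8 = 16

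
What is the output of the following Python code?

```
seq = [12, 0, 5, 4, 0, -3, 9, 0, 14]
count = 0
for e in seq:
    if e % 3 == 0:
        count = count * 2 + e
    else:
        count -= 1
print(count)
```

357

e=12: %3==0, count = 0*2+12 = 12
e=0: %3==0, count = 12*2+0 = 24
e=5: not %3==0, count = 24-1 = 23
e=4: not %3==0, count = 23-1 = 22
e=0: %3==0, count = 22*2+0 = 44
e=-3: %3==0, count = 44*2+(-3) = 85
e=9: %3==0, count = 85*2+9 = 179
e=0: %3==0, count = 179*2+0 = 358
e=14: not %3==0, count = 358-1 = 357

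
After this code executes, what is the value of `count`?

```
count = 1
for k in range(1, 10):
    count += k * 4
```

181

k=1: count = 1+1*4 = 5
k=2: count = 5+2*4 = 13
k=3: count = 13+3*4 = 25
k=4: count = 25+4*4 = 41
k=5: count = 41+5*4 = 61
k=6: count = 61+6*4 = 85
k=7: count = 85+7*4 = 113
k=8: count = 113+8*4 = 145
k=9: count = 145+9*4 = 181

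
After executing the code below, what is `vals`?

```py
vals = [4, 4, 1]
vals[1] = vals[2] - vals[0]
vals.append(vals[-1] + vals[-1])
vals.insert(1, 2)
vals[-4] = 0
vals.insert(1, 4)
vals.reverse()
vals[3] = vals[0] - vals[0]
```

vals[1] = vals[2]-vals[0] = 1-4 = -3 → [4, -3, 1]
append vals[-1]+vals[-1] = 1+1 = 2 → [4, -3, 1, 2]
insert 2 at 1 → [4, 2, -3, 1, 2]
vals[-4] = 0 → [4, 0, -3, 1, 2]
insert 4 at 1 → [4, 4, 0, -3, 1, 2]
reverse → [2, 1, -3, 0, 4, 4]
vals[3] = vals[0]-vals[0] = 2-2 = 0 → [2, 1, -3, 0, 4, 4]

[2, 1, -3, 0, 4, 4]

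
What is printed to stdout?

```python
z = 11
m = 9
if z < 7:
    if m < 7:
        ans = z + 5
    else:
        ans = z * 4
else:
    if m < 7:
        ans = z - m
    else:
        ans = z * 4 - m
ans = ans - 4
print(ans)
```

z=11, m=9
z < 7 is False; m < 7 is False
→ ans = z * 4 - m = 35
ans = 35-4 = 31

31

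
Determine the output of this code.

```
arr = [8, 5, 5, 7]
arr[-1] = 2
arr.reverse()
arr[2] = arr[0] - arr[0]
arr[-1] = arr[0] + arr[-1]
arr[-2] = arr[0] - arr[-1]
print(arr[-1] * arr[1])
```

50

arr[-1] = 2 → [8, 5, 5, 2]
reverse → [2, 5, 5, 8]
arr[2] = arr[0]-arr[0] = 2-2 = 0 → [2, 5, 0, 8]
arr[-1] = arr[0]+arr[-1] = 2+8 = 10 → [2, 5, 0, 10]
arr[-2] = arr[0]-arr[-1] = 2-10 = -8 → [2, 5, -8, 10]
arr[-1]*arr[1] = 10*5 = 50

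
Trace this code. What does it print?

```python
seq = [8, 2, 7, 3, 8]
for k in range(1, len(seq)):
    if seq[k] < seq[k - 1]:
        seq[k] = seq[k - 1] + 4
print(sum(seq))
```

80

k=1: 2<8, seq[1] = 8+4 = 12 → [8, 12, 7, 3, 8]
k=2: 7<12, seq[2] = 12+4 = 16 → [8, 12, 16, 3, 8]
k=3: 3<16, seq[3] = 16+4 = 20 → [8, 12, 16, 20, 8]
k=4: 8<20, seq[4] = 20+4 = 24 → [8, 12, 16, 20, 24]
sum = 80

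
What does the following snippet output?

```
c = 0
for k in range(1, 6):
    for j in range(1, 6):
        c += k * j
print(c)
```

225

k=1,j=1: c = 0+1 = 1
k=1,j=2: c = 1+2 = 3
k=1,j=3: c = 3+3 = 6
k=1,j=4: c = 6+4 = 10
k=1,j=5: c = 10+5 = 15
k=2,j=1: c = 15+2 = 17
k=2,j=2: c = 17+4 = 21
k=2,j=3: c = 21+6 = 27
k=2,j=4: c = 27+8 = 35
k=2,j=5: c = 35+10 = 45
k=3,j=1: c = 45+3 = 48
k=3,j=2: c = 48+6 = 54
k=3,j=3: c = 54+9 = 63
k=3,j=4: c = 63+12 = 75
k=3,j=5: c = 75+15 = 90
k=4,j=1: c = 90+4 = 94
k=4,j=2: c = 94+8 = 102
k=4,j=3: c = 102+12 = 114
k=4,j=4: c = 114+16 = 130
k=4,j=5: c = 130+20 = 150
k=5,j=1: c = 150+5 = 155
k=5,j=2: c = 155+10 = 165
k=5,j=3: c = 165+15 = 180
k=5,j=4: c = 180+20 = 200
k=5,j=5: c = 200+25 = 225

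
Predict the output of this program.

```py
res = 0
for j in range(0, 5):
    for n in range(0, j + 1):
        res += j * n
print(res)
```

j=0,n=0: res = 0+0 = 0
j=1,n=0: res = 0+0 = 0
j=1,n=1: res = 0+1 = 1
j=2,n=0: res = 1+0 = 1
j=2,n=1: res = 1+2 = 3
j=2,n=2: res = 3+4 = 7
j=3,n=0: res = 7+0 = 7
j=3,n=1: res = 7+3 = 10
j=3,n=2: res = 10+6 = 16
j=3,n=3: res = 16+9 = 25
j=4,n=0: res = 25+0 = 25
j=4,n=1: res = 25+4 = 29
j=4,n=2: res = 29+8 = 37
j=4,n=3: res = 37+12 = 49
j=4,n=4: res = 49+16 = 65

65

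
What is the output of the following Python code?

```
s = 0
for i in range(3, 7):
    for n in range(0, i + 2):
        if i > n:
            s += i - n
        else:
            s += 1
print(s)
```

i=3,n=0: 3>0, s = 0+3 = 3
i=3,n=1: 3>1, s = 3+2 = 5
i=3,n=2: 3>2, s = 5+1 = 6
i=3,n=3: not 3>3, s = 6+1 = 7
i=3,n=4: not 3>4, s = 7+1 = 8
i=4,n=0: 4>0, s = 8+4 = 12
i=4,n=1: 4>1, s = 12+3 = 15
i=4,n=2: 4>2, s = 15+2 = 17
i=4,n=3: 4>3, s = 17+1 = 18
i=4,n=4: not 4>4, s = 18+1 = 19
i=4,n=5: not 4>5, s = 19+1 = 20
i=5,n=0: 5>0, s = 20+5 = 25
i=5,n=1: 5>1, s = 25+4 = 29
i=5,n=2: 5>2, s = 29+3 = 32
i=5,n=3: 5>3, s = 32+2 = 34
i=5,n=4: 5>4, s = 34+1 = 35
i=5,n=5: not 5>5, s = 35+1 = 36
i=5,n=6: not 5>6, s = 36+1 = 37
i=6,n=0: 6>0, s = 37+6 = 43
i=6,n=1: 6>1, s = 43+5 = 48
i=6,n=2: 6>2, s = 48+4 = 52
i=6,n=3: 6>3, s = 52+3 = 55
i=6,n=4: 6>4, s = 55+2 = 57
i=6,n=5: 6>5, s = 57+1 = 58
i=6,n=6: not 6>6, s = 58+1 = 59
i=6,n=7: not 6>7, s = 59+1 = 60

60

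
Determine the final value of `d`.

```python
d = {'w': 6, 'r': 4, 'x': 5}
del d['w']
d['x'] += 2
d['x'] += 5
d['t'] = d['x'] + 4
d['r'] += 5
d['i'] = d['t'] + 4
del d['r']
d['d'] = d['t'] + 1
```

del 'w' → {'r': 4, 'x': 5}
d['x'] = 5+2 = 7 → {'r': 4, 'x': 7}
d['x'] = 7+5 = 12 → {'r': 4, 'x': 12}
d['t'] = d['x']+4 = 16 → {'r': 4, 'x': 12, 't': 16}
d['r'] = 4+5 = 9 → {'r': 9, 'x': 12, 't': 16}
d['i'] = d['t']+4 = 20 → {'r': 9, 'x': 12, 't': 16, 'i': 20}
del 'r' → {'x': 12, 't': 16, 'i': 20}
d['d'] = d['t']+1 = 17 → {'x': 12, 't': 16, 'i': 20, 'd': 17}

{'x': 12, 't': 16, 'i': 20, 'd': 17}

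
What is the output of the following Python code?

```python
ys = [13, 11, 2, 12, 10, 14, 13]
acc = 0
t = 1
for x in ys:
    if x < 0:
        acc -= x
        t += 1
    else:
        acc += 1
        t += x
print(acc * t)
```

x=13: not <0, acc = 0+1 = 1; t=14
x=11: not <0, acc = 1+1 = 2; t=25
x=2: not <0, acc = 2+1 = 3; t=27
x=12: not <0, acc = 3+1 = 4; t=39
x=10: not <0, acc = 4+1 = 5; t=49
x=14: not <0, acc = 5+1 = 6; t=63
x=13: not <0, acc = 6+1 = 7; t=76
acc*t = 7*76 = 532

532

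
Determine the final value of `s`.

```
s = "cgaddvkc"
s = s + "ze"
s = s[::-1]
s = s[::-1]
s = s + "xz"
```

+ 'ze' → 'cgaddvkcze'
reverse → 'ezckvddagc'
reverse → 'cgaddvkcze'
+ 'xz' → 'cgaddvkczexz'

'cgaddvkczexz'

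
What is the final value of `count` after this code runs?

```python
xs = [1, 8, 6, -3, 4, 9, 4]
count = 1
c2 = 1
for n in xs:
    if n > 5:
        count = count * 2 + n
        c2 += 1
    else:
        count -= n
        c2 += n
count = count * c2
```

470

n=1: not >5, count = 1-1 = 0; c2=2
n=8: >5, count = 0*2+8 = 8; c2=3
n=6: >5, count = 8*2+6 = 22; c2=4
n=-3: not >5, count = 22-(-3) = 25; c2=1
n=4: not >5, count = 25-4 = 21; c2=5
n=9: >5, count = 21*2+9 = 51; c2=6
n=4: not >5, count = 51-4 = 47; c2=10
count*c2 = 47*10 = 470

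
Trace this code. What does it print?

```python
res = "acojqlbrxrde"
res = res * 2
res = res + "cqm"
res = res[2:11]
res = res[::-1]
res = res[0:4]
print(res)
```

drxr

repeat ×2 → 'acojqlbrxrdeacojqlbrxrde'
+ 'cqm' → 'acojqlbrxrdeacojqlbrxrdecqm'
slice [2:11] → 'ojqlbrxrd'
reverse → 'drxrblqjo'
slice [0:4] → 'drxr'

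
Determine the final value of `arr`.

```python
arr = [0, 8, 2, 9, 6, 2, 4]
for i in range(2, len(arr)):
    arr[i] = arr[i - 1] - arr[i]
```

i=2: arr[2] = 8-2 = 6 → [0, 8, 6, 9, 6, 2, 4]
i=3: arr[3] = 6-9 = -3 → [0, 8, 6, -3, 6, 2, 4]
i=4: arr[4] = (-3)-6 = -9 → [0, 8, 6, -3, -9, 2, 4]
i=5: arr[5] = (-9)-2 = -11 → [0, 8, 6, -3, -9, -11, 4]
i=6: arr[6] = (-11)-4 = -15 → [0, 8, 6, -3, -9, -11, -15]

[0, 8, 6, -3, -9, -11, -15]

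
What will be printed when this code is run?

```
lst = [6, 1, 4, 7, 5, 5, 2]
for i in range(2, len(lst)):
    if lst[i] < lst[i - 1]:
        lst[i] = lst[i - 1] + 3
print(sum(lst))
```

i=2: 4>=1, unchanged → [6, 1, 4, 7, 5, 5, 2]
i=3: 7>=4, unchanged → [6, 1, 4, 7, 5, 5, 2]
i=4: 5<7, lst[4] = 7+3 = 10 → [6, 1, 4, 7, 10, 5, 2]
i=5: 5<10, lst[5] = 10+3 = 13 → [6, 1, 4, 7, 10, 13, 2]
i=6: 2<13, lst[6] = 13+3 = 16 → [6, 1, 4, 7, 10, 13, 16]
sum = 57

57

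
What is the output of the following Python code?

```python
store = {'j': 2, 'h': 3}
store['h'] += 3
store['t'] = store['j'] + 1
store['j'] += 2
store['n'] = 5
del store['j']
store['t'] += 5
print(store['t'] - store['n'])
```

store['h'] = 3+3 = 6 → {'j': 2, 'h': 6}
store['t'] = store['j']+1 = 3 → {'j': 2, 'h': 6, 't': 3}
store['j'] = 2+2 = 4 → {'j': 4, 'h': 6, 't': 3}
store['n'] = 5 → {'j': 4, 'h': 6, 't': 3, 'n': 5}
del 'j' → {'h': 6, 't': 3, 'n': 5}
store['t'] = 3+5 = 8 → {'h': 6, 't': 8, 'n': 5}
store['t']-store['n'] = 8-5 = 3

3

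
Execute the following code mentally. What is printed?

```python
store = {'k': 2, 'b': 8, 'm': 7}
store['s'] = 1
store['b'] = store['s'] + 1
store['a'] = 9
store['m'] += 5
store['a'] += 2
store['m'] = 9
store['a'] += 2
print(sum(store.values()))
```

27

store['s'] = 1 → {'k': 2, 'b': 8, 'm': 7, 's': 1}
store['b'] = store['s']+1 = 2 → {'k': 2, 'b': 2, 'm': 7, 's': 1}
store['a'] = 9 → {'k': 2, 'b': 2, 'm': 7, 's': 1, 'a': 9}
store['m'] = 7+5 = 12 → {'k': 2, 'b': 2, 'm': 12, 's': 1, 'a': 9}
store['a'] = 9+2 = 11 → {'k': 2, 'b': 2, 'm': 12, 's': 1, 'a': 11}
store['m'] = 9 → {'k': 2, 'b': 2, 'm': 9, 's': 1, 'a': 11}
store['a'] = 11+2 = 13 → {'k': 2, 'b': 2, 'm': 9, 's': 1, 'a': 13}
sum of values = 27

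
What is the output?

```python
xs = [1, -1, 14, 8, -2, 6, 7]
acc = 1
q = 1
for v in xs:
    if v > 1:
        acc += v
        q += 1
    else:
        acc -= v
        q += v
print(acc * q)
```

v=1: not >1, acc = 1-1 = 0; q=2
v=-1: not >1, acc = 0-(-1) = 1; q=1
v=14: >1, acc = 1+14 = 15; q=2
v=8: >1, acc = 15+8 = 23; q=3
v=-2: not >1, acc = 23-(-2) = 25; q=1
v=6: >1, acc = 25+6 = 31; q=2
v=7: >1, acc = 31+7 = 38; q=3
acc*q = 38*3 = 114

114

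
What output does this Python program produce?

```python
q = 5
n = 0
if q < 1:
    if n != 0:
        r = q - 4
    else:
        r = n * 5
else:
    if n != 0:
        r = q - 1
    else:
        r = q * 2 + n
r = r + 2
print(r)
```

12

q=5, n=0
q < 1 is False; n != 0 is False
→ r = q * 2 + n = 10
r = 10+2 = 12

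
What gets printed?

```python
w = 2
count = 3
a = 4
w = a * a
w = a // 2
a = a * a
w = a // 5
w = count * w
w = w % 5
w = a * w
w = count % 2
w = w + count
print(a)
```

w = 4*4 = 16
w = 4//2 = 2
a = 4*4 = 16
w = 16//5 = 3
w = 3*3 = 9
w = 9%5 = 4
w = 16*4 = 64
w = 3%2 = 1
w = 1+3 = 4

16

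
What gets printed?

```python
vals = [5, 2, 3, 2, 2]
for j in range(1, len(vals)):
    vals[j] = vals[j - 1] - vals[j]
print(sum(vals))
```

2

j=1: vals[1] = 5-2 = 3 → [5, 3, 3, 2, 2]
j=2: vals[2] = 3-3 = 0 → [5, 3, 0, 2, 2]
j=3: vals[3] = 0-2 = -2 → [5, 3, 0, -2, 2]
j=4: vals[4] = (-2)-2 = -4 → [5, 3, 0, -2, -4]
sum = 2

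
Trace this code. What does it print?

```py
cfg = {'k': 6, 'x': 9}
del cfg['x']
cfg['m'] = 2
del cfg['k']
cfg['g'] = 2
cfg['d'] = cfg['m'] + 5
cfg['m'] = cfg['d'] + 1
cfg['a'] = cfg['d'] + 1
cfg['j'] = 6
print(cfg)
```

del 'x' → {'k': 6}
cfg['m'] = 2 → {'k': 6, 'm': 2}
del 'k' → {'m': 2}
cfg['g'] = 2 → {'m': 2, 'g': 2}
cfg['d'] = cfg['m']+5 = 7 → {'m': 2, 'g': 2, 'd': 7}
cfg['m'] = cfg['d']+1 = 8 → {'m': 8, 'g': 2, 'd': 7}
cfg['a'] = cfg['d']+1 = 8 → {'m': 8, 'g': 2, 'd': 7, 'a': 8}
cfg['j'] = 6 → {'m': 8, 'g': 2, 'd': 7, 'a': 8, 'j': 6}

{'m': 8, 'g': 2, 'd': 7, 'a': 8, 'j': 6}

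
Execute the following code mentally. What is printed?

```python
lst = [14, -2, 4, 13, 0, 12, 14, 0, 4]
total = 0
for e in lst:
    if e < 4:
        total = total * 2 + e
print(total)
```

-8

e=14: not <4
e=-2: <4, total = 0*2+(-2) = -2
e=4: not <4
e=13: not <4
e=0: <4, total = (-2)*2+0 = -4
e=12: not <4
e=14: not <4
e=0: <4, total = (-4)*2+0 = -8
e=4: not <4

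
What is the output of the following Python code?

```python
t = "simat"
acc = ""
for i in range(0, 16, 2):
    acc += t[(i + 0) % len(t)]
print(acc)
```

i=0: add t[0]='s' → 's'
i=2: add t[2]='m' → 'sm'
i=4: add t[4]='t' → 'smt'
i=6: add t[1]='i' → 'smti'
i=8: add t[3]='a' → 'smtia'
i=10: add t[0]='s' → 'smtias'
i=12: add t[2]='m' → 'smtiasm'
i=14: add t[4]='t' → 'smtiasmt'

smtiasmt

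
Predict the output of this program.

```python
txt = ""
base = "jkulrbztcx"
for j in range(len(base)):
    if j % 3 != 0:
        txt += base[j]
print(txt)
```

kurbtc

j=0: skip
j=1: add 'k' → 'k'
j=2: add 'u' → 'ku'
j=3: skip
j=4: add 'r' → 'kur'
j=5: add 'b' → 'kurb'
j=6: skip
j=7: add 't' → 'kurbt'
j=8: add 'c' → 'kurbtc'
j=9: skip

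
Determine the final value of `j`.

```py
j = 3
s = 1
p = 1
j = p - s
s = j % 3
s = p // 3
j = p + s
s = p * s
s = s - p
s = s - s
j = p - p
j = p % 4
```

1

j = 1-1 = 0
s = 0%3 = 0
s = 1//3 = 0
j = 1+0 = 1
s = 1*0 = 0
s = 0-1 = -1
s = (-1)-(-1) = 0
j = 1-1 = 0
j = 1%4 = 1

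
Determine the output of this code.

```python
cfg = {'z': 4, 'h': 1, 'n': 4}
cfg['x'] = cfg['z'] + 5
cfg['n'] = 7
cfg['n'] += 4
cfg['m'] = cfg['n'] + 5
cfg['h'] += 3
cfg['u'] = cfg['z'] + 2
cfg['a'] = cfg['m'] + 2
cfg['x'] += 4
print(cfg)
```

cfg['x'] = cfg['z']+5 = 9 → {'z': 4, 'h': 1, 'n': 4, 'x': 9}
cfg['n'] = 7 → {'z': 4, 'h': 1, 'n': 7, 'x': 9}
cfg['n'] = 7+4 = 11 → {'z': 4, 'h': 1, 'n': 11, 'x': 9}
cfg['m'] = cfg['n']+5 = 16 → {'z': 4, 'h': 1, 'n': 11, 'x': 9, 'm': 16}
cfg['h'] = 1+3 = 4 → {'z': 4, 'h': 4, 'n': 11, 'x': 9, 'm': 16}
cfg['u'] = cfg['z']+2 = 6 → {'z': 4, 'h': 4, 'n': 11, 'x': 9, 'm': 16, 'u': 6}
cfg['a'] = cfg['m']+2 = 18 → {'z': 4, 'h': 4, 'n': 11, 'x': 9, 'm': 16, 'u': 6, 'a': 18}
cfg['x'] = 9+4 = 13 → {'z': 4, 'h': 4, 'n': 11, 'x': 13, 'm': 16, 'u': 6, 'a': 18}

{'z': 4, 'h': 4, 'n': 11, 'x': 13, 'm': 16, 'u': 6, 'a': 18}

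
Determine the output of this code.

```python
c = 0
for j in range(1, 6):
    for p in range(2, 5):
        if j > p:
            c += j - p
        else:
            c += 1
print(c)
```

19

j=1,p=2: not 1>2, c = 0+1 = 1
j=1,p=3: not 1>3, c = 1+1 = 2
j=1,p=4: not 1>4, c = 2+1 = 3
j=2,p=2: not 2>2, c = 3+1 = 4
j=2,p=3: not 2>3, c = 4+1 = 5
j=2,p=4: not 2>4, c = 5+1 = 6
j=3,p=2: 3>2, c = 6+1 = 7
j=3,p=3: not 3>3, c = 7+1 = 8
j=3,p=4: not 3>4, c = 8+1 = 9
j=4,p=2: 4>2, c = 9+2 = 11
j=4,p=3: 4>3, c = 11+1 = 12
j=4,p=4: not 4>4, c = 12+1 = 13
j=5,p=2: 5>2, c = 13+3 = 16
j=5,p=3: 5>3, c = 16+2 = 18
j=5,p=4: 5>4, c = 18+1 = 19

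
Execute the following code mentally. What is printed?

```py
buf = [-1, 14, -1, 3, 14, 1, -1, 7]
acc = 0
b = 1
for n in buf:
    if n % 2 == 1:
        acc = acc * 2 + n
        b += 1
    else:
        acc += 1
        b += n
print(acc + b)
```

60

n=-1: odd, acc = 0*2+(-1) = -1; b=2
n=14: not odd, acc = (-1)+1 = 0; b=16
n=-1: odd, acc = 0*2+(-1) = -1; b=17
n=3: odd, acc = (-1)*2+3 = 1; b=18
n=14: not odd, acc = 1+1 = 2; b=32
n=1: odd, acc = 2*2+1 = 5; b=33
n=-1: odd, acc = 5*2+(-1) = 9; b=34
n=7: odd, acc = 9*2+7 = 25; b=35
acc+b = 25+35 = 60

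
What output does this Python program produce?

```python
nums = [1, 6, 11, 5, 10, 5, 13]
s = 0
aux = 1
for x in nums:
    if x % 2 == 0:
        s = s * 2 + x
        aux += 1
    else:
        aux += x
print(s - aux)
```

-16

x=1: not even; aux=2
x=6: even, s = 0*2+6 = 6; aux=3
x=11: not even; aux=14
x=5: not even; aux=19
x=10: even, s = 6*2+10 = 22; aux=20
x=5: not even; aux=25
x=13: not even; aux=38
s-aux = 22-38 = -16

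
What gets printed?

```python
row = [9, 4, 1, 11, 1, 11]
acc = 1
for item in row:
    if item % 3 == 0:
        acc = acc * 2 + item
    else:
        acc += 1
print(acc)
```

16

item=9: %3==0, acc = 1*2+9 = 11
item=4: not %3==0, acc = 11+1 = 12
item=1: not %3==0, acc = 12+1 = 13
item=11: not %3==0, acc = 13+1 = 14
item=1: not %3==0, acc = 14+1 = 15
item=11: not %3==0, acc = 15+1 = 16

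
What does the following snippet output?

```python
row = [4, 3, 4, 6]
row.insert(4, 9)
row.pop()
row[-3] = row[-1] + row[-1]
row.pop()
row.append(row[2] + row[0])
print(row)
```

insert 9 at 4 → [4, 3, 4, 6, 9]
pop() removes 9 → [4, 3, 4, 6]
row[-3] = row[-1]+row[-1] = 6+6 = 12 → [4, 12, 4, 6]
pop() removes 6 → [4, 12, 4]
append row[2]+row[0] = 4+4 = 8 → [4, 12, 4, 8]

[4, 12, 4, 8]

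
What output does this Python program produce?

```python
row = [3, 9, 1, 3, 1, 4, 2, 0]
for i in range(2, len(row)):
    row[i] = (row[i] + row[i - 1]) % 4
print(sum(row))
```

i=2: row[2] = (1+9)%4 = 2 → [3, 9, 2, 3, 1, 4, 2, 0]
i=3: row[3] = (3+2)%4 = 1 → [3, 9, 2, 1, 1, 4, 2, 0]
i=4: row[4] = (1+1)%4 = 2 → [3, 9, 2, 1, 2, 4, 2, 0]
i=5: row[5] = (4+2)%4 = 2 → [3, 9, 2, 1, 2, 2, 2, 0]
i=6: row[6] = (2+2)%4 = 0 → [3, 9, 2, 1, 2, 2, 0, 0]
i=7: row[7] = (0+0)%4 = 0 → [3, 9, 2, 1, 2, 2, 0, 0]
sum = 19

19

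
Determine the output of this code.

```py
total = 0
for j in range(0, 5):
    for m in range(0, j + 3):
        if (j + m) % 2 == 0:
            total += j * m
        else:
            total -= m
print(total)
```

69

j=0,m=0: even sum, total = 0+0 = 0
j=0,m=1: odd sum, total = 0-1 = -1
j=0,m=2: even sum, total = (-1)+0 = -1
j=1,m=0: odd sum, total = (-1)-0 = -1
j=1,m=1: even sum, total = (-1)+1 = 0
j=1,m=2: odd sum, total = 0-2 = -2
j=1,m=3: even sum, total = (-2)+3 = 1
j=2,m=0: even sum, total = 1+0 = 1
j=2,m=1: odd sum, total = 1-1 = 0
j=2,m=2: even sum, total = 0+4 = 4
j=2,m=3: odd sum, total = 4-3 = 1
j=2,m=4: even sum, total = 1+8 = 9
j=3,m=0: odd sum, total = 9-0 = 9
j=3,m=1: even sum, total = 9+3 = 12
j=3,m=2: odd sum, total = 12-2 = 10
j=3,m=3: even sum, total = 10+9 = 19
j=3,m=4: odd sum, total = 19-4 = 15
j=3,m=5: even sum, total = 15+15 = 30
j=4,m=0: even sum, total = 30+0 = 30
j=4,m=1: odd sum, total = 30-1 = 29
j=4,m=2: even sum, total = 29+8 = 37
j=4,m=3: odd sum, total = 37-3 = 34
j=4,m=4: even sum, total = 34+16 = 50
j=4,m=5: odd sum, total = 50-5 = 45
j=4,m=6: even sum, total = 45+24 = 69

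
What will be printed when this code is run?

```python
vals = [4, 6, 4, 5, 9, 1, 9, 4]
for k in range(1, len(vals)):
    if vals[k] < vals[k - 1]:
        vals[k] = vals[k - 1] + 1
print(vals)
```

k=1: 6>=4, unchanged → [4, 6, 4, 5, 9, 1, 9, 4]
k=2: 4<6, vals[2] = 6+1 = 7 → [4, 6, 7, 5, 9, 1, 9, 4]
k=3: 5<7, vals[3] = 7+1 = 8 → [4, 6, 7, 8, 9, 1, 9, 4]
k=4: 9>=8, unchanged → [4, 6, 7, 8, 9, 1, 9, 4]
k=5: 1<9, vals[5] = 9+1 = 10 → [4, 6, 7, 8, 9, 10, 9, 4]
k=6: 9<10, vals[6] = 10+1 = 11 → [4, 6, 7, 8, 9, 10, 11, 4]
k=7: 4<11, vals[7] = 11+1 = 12 → [4, 6, 7, 8, 9, 10, 11, 12]

[4, 6, 7, 8, 9, 10, 11, 12]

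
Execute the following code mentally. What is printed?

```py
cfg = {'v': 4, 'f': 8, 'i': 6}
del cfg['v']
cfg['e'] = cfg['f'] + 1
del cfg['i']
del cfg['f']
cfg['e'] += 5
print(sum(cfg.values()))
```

del 'v' → {'f': 8, 'i': 6}
cfg['e'] = cfg['f']+1 = 9 → {'f': 8, 'i': 6, 'e': 9}
del 'i' → {'f': 8, 'e': 9}
del 'f' → {'e': 9}
cfg['e'] = 9+5 = 14 → {'e': 14}
sum of values = 14

14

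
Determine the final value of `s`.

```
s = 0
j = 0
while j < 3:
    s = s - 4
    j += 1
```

j=0: s = 0-4 = -4
j=1: s = (-4)-4 = -8
j=2: s = (-8)-4 = -12

-12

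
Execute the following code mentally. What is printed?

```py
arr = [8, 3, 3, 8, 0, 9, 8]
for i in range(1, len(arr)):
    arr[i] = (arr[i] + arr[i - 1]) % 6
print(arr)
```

[8, 5, 2, 4, 4, 1, 3]

i=1: arr[1] = (3+8)%6 = 5 → [8, 5, 3, 8, 0, 9, 8]
i=2: arr[2] = (3+5)%6 = 2 → [8, 5, 2, 8, 0, 9, 8]
i=3: arr[3] = (8+2)%6 = 4 → [8, 5, 2, 4, 0, 9, 8]
i=4: arr[4] = (0+4)%6 = 4 → [8, 5, 2, 4, 4, 9, 8]
i=5: arr[5] = (9+4)%6 = 1 → [8, 5, 2, 4, 4, 1, 8]
i=6: arr[6] = (8+1)%6 = 3 → [8, 5, 2, 4, 4, 1, 3]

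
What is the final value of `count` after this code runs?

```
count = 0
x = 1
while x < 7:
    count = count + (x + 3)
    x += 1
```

39

x=1: count = 0+4 = 4
x=2: count = 4+5 = 9
x=3: count = 9+6 = 15
x=4: count = 15+7 = 22
x=5: count = 22+8 = 30
x=6: count = 30+9 = 39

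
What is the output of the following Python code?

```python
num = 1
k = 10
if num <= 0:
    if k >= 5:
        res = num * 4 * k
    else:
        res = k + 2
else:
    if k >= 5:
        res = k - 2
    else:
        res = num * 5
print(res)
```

8

num=1, k=10
num <= 0 is False; k >= 5 is True
→ res = k - 2 = 8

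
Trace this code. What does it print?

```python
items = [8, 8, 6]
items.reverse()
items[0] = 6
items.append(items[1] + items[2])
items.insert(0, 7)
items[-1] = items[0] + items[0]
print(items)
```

[7, 6, 8, 8, 14]

reverse → [6, 8, 8]
items[0] = 6 → [6, 8, 8]
append items[1]+items[2] = 8+8 = 16 → [6, 8, 8, 16]
insert 7 at 0 → [7, 6, 8, 8, 16]
items[-1] = items[0]+items[0] = 7+7 = 14 → [7, 6, 8, 8, 14]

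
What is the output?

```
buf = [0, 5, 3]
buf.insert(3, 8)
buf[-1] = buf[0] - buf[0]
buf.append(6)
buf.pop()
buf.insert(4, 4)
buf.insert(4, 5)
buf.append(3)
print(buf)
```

[0, 5, 3, 0, 5, 4, 3]

insert 8 at 3 → [0, 5, 3, 8]
buf[-1] = buf[0]-buf[0] = 0-0 = 0 → [0, 5, 3, 0]
append 6 → [0, 5, 3, 0, 6]
pop() removes 6 → [0, 5, 3, 0]
insert 4 at 4 → [0, 5, 3, 0, 4]
insert 5 at 4 → [0, 5, 3, 0, 5, 4]
append 3 → [0, 5, 3, 0, 5, 4, 3]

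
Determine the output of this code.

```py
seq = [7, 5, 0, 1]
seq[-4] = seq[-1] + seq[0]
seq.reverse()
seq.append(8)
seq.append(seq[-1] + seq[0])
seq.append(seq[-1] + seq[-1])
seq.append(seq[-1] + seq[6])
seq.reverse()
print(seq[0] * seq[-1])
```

seq[-4] = seq[-1]+seq[0] = 1+7 = 8 → [8, 5, 0, 1]
reverse → [1, 0, 5, 8]
append 8 → [1, 0, 5, 8, 8]
append seq[-1]+seq[0] = 8+1 = 9 → [1, 0, 5, 8, 8, 9]
append seq[-1]+seq[-1] = 9+9 = 18 → [1, 0, 5, 8, 8, 9, 18]
append seq[-1]+seq[6] = 18+18 = 36 → [1, 0, 5, 8, 8, 9, 18, 36]
reverse → [36, 18, 9, 8, 8, 5, 0, 1]
seq[0]*seq[-1] = 36*1 = 36

36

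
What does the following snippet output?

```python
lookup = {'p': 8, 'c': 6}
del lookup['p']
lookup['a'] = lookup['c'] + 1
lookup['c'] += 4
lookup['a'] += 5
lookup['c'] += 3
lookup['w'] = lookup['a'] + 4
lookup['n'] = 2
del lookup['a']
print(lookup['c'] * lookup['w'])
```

208

del 'p' → {'c': 6}
lookup['a'] = lookup['c']+1 = 7 → {'c': 6, 'a': 7}
lookup['c'] = 6+4 = 10 → {'c': 10, 'a': 7}
lookup['a'] = 7+5 = 12 → {'c': 10, 'a': 12}
lookup['c'] = 10+3 = 13 → {'c': 13, 'a': 12}
lookup['w'] = lookup['a']+4 = 16 → {'c': 13, 'a': 12, 'w': 16}
lookup['n'] = 2 → {'c': 13, 'a': 12, 'w': 16, 'n': 2}
del 'a' → {'c': 13, 'w': 16, 'n': 2}
lookup['c']*lookup['w'] = 13*16 = 208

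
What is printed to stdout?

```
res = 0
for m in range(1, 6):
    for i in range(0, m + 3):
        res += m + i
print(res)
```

m=1,i=0: res = 0+1 = 1
m=1,i=1: res = 1+2 = 3
m=1,i=2: res = 3+3 = 6
m=1,i=3: res = 6+4 = 10
m=2,i=0: res = 10+2 = 12
m=2,i=1: res = 12+3 = 15
m=2,i=2: res = 15+4 = 19
m=2,i=3: res = 19+5 = 24
m=2,i=4: res = 24+6 = 30
m=3,i=0: res = 30+3 = 33
m=3,i=1: res = 33+4 = 37
m=3,i=2: res = 37+5 = 42
m=3,i=3: res = 42+6 = 48
m=3,i=4: res = 48+7 = 55
m=3,i=5: res = 55+8 = 63
m=4,i=0: res = 63+4 = 67
m=4,i=1: res = 67+5 = 72
m=4,i=2: res = 72+6 = 78
m=4,i=3: res = 78+7 = 85
m=4,i=4: res = 85+8 = 93
m=4,i=5: res = 93+9 = 102
m=4,i=6: res = 102+10 = 112
m=5,i=0: res = 112+5 = 117
m=5,i=1: res = 117+6 = 123
m=5,i=2: res = 123+7 = 130
m=5,i=3: res = 130+8 = 138
m=5,i=4: res = 138+9 = 147
m=5,i=5: res = 147+10 = 157
m=5,i=6: res = 157+11 = 168
m=5,i=7: res = 168+12 = 180

180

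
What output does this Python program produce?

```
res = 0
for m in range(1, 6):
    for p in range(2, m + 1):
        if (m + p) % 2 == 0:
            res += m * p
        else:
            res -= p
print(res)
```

m=2,p=2: even sum, res = 0+4 = 4
m=3,p=2: odd sum, res = 4-2 = 2
m=3,p=3: even sum, res = 2+9 = 11
m=4,p=2: even sum, res = 11+8 = 19
m=4,p=3: odd sum, res = 19-3 = 16
m=4,p=4: even sum, res = 16+16 = 32
m=5,p=2: odd sum, res = 32-2 = 30
m=5,p=3: even sum, res = 30+15 = 45
m=5,p=4: odd sum, res = 45-4 = 41
m=5,p=5: even sum, res = 41+25 = 66

66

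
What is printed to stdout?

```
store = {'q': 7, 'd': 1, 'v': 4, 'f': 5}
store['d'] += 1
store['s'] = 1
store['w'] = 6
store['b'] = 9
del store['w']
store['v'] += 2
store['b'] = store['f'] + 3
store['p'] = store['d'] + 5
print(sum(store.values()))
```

store['d'] = 1+1 = 2 → {'q': 7, 'd': 2, 'v': 4, 'f': 5}
store['s'] = 1 → {'q': 7, 'd': 2, 'v': 4, 'f': 5, 's': 1}
store['w'] = 6 → {'q': 7, 'd': 2, 'v': 4, 'f': 5, 's': 1, 'w': 6}
store['b'] = 9 → {'q': 7, 'd': 2, 'v': 4, 'f': 5, 's': 1, 'w': 6, 'b': 9}
del 'w' → {'q': 7, 'd': 2, 'v': 4, 'f': 5, 's': 1, 'b': 9}
store['v'] = 4+2 = 6 → {'q': 7, 'd': 2, 'v': 6, 'f': 5, 's': 1, 'b': 9}
store['b'] = store['f']+3 = 8 → {'q': 7, 'd': 2, 'v': 6, 'f': 5, 's': 1, 'b': 8}
store['p'] = store['d']+5 = 7 → {'q': 7, 'd': 2, 'v': 6, 'f': 5, 's': 1, 'b': 8, 'p': 7}
sum of values = 36

36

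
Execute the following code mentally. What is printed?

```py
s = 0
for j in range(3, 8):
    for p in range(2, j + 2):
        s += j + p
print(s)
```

240

j=3,p=2: s = 0+5 = 5
j=3,p=3: s = 5+6 = 11
j=3,p=4: s = 11+7 = 18
j=4,p=2: s = 18+6 = 24
j=4,p=3: s = 24+7 = 31
j=4,p=4: s = 31+8 = 39
j=4,p=5: s = 39+9 = 48
j=5,p=2: s = 48+7 = 55
j=5,p=3: s = 55+8 = 63
j=5,p=4: s = 63+9 = 72
j=5,p=5: s = 72+10 = 82
j=5,p=6: s = 82+11 = 93
j=6,p=2: s = 93+8 = 101
j=6,p=3: s = 101+9 = 110
j=6,p=4: s = 110+10 = 120
j=6,p=5: s = 120+11 = 131
j=6,p=6: s = 131+12 = 143
j=6,p=7: s = 143+13 = 156
j=7,p=2: s = 156+9 = 165
j=7,p=3: s = 165+10 = 175
j=7,p=4: s = 175+11 = 186
j=7,p=5: s = 186+12 = 198
j=7,p=6: s = 198+13 = 211
j=7,p=7: s = 211+14 = 225
j=7,p=8: s = 225+15 = 240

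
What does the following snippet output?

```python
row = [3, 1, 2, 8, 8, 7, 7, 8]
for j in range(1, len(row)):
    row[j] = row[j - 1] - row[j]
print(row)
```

j=1: row[1] = 3-1 = 2 → [3, 2, 2, 8, 8, 7, 7, 8]
j=2: row[2] = 2-2 = 0 → [3, 2, 0, 8, 8, 7, 7, 8]
j=3: row[3] = 0-8 = -8 → [3, 2, 0, -8, 8, 7, 7, 8]
j=4: row[4] = (-8)-8 = -16 → [3, 2, 0, -8, -16, 7, 7, 8]
j=5: row[5] = (-16)-7 = -23 → [3, 2, 0, -8, -16, -23, 7, 8]
j=6: row[6] = (-23)-7 = -30 → [3, 2, 0, -8, -16, -23, -30, 8]
j=7: row[7] = (-30)-8 = -38 → [3, 2, 0, -8, -16, -23, -30, -38]

[3, 2, 0, -8, -16, -23, -30, -38]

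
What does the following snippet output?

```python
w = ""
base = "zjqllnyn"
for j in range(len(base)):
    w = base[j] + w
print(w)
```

nynllqjz

j=0: prepend 'z' → 'z'
j=1: prepend 'j' → 'jz'
j=2: prepend 'q' → 'qjz'
j=3: prepend 'l' → 'lqjz'
j=4: prepend 'l' → 'llqjz'
j=5: prepend 'n' → 'nllqjz'
j=6: prepend 'y' → 'ynllqjz'
j=7: prepend 'n' → 'nynllqjz'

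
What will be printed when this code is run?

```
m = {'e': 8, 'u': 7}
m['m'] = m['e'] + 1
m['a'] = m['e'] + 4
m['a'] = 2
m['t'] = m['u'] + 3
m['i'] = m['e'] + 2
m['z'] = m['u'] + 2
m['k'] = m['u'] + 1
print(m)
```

m['m'] = m['e']+1 = 9 → {'e': 8, 'u': 7, 'm': 9}
m['a'] = m['e']+4 = 12 → {'e': 8, 'u': 7, 'm': 9, 'a': 12}
m['a'] = 2 → {'e': 8, 'u': 7, 'm': 9, 'a': 2}
m['t'] = m['u']+3 = 10 → {'e': 8, 'u': 7, 'm': 9, 'a': 2, 't': 10}
m['i'] = m['e']+2 = 10 → {'e': 8, 'u': 7, 'm': 9, 'a': 2, 't': 10, 'i': 10}
m['z'] = m['u']+2 = 9 → {'e': 8, 'u': 7, 'm': 9, 'a': 2, 't': 10, 'i': 10, 'z': 9}
m['k'] = m['u']+1 = 8 → {'e': 8, 'u': 7, 'm': 9, 'a': 2, 't': 10, 'i': 10, 'z': 9, 'k': 8}

{'e': 8, 'u': 7, 'm': 9, 'a': 2, 't': 10, 'i': 10, 'z': 9, 'k': 8}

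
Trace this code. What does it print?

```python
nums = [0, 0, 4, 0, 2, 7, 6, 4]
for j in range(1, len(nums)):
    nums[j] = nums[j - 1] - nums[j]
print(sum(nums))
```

-69

j=1: nums[1] = 0-0 = 0 → [0, 0, 4, 0, 2, 7, 6, 4]
j=2: nums[2] = 0-4 = -4 → [0, 0, -4, 0, 2, 7, 6, 4]
j=3: nums[3] = (-4)-0 = -4 → [0, 0, -4, -4, 2, 7, 6, 4]
j=4: nums[4] = (-4)-2 = -6 → [0, 0, -4, -4, -6, 7, 6, 4]
j=5: nums[5] = (-6)-7 = -13 → [0, 0, -4, -4, -6, -13, 6, 4]
j=6: nums[6] = (-13)-6 = -19 → [0, 0, -4, -4, -6, -13, -19, 4]
j=7: nums[7] = (-19)-4 = -23 → [0, 0, -4, -4, -6, -13, -19, -23]
sum = -69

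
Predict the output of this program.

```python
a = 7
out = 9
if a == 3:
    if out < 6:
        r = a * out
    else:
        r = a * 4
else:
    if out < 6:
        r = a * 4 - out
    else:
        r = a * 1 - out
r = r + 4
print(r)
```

2

a=7, out=9
a == 3 is False; out < 6 is False
→ r = a * 1 - out = -2
r = (-2)+4 = 2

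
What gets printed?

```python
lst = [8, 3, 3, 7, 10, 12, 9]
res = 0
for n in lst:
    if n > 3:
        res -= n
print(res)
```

n=8: >3, res = 0-8 = -8
n=3: not >3
n=3: not >3
n=7: >3, res = (-8)-7 = -15
n=10: >3, res = (-15)-10 = -25
n=12: >3, res = (-25)-12 = -37
n=9: >3, res = (-37)-9 = -46

-46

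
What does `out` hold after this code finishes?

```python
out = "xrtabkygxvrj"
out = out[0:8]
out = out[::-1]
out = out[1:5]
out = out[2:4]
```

'ba'

slice [0:8] → 'xrtabkyg'
reverse → 'gykbatrx'
slice [1:5] → 'ykba'
slice [2:4] → 'ba'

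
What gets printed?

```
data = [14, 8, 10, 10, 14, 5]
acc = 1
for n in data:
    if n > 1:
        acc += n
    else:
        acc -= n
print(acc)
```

62

n=14: >1, acc = 1+14 = 15
n=8: >1, acc = 15+8 = 23
n=10: >1, acc = 23+10 = 33
n=10: >1, acc = 33+10 = 43
n=14: >1, acc = 43+14 = 57
n=5: >1, acc = 57+5 = 62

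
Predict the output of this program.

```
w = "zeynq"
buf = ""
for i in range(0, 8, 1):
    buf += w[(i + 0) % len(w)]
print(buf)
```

zeynqzey

i=0: add w[0]='z' → 'z'
i=1: add w[1]='e' → 'ze'
i=2: add w[2]='y' → 'zey'
i=3: add w[3]='n' → 'zeyn'
i=4: add w[4]='q' → 'zeynq'
i=5: add w[0]='z' → 'zeynqz'
i=6: add w[1]='e' → 'zeynqze'
i=7: add w[2]='y' → 'zeynqzey'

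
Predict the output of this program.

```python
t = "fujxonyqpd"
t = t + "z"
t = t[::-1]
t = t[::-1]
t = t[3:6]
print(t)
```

xon

+ 'z' → 'fujxonyqpdz'
reverse → 'zdpqynoxjuf'
reverse → 'fujxonyqpdz'
slice [3:6] → 'xon'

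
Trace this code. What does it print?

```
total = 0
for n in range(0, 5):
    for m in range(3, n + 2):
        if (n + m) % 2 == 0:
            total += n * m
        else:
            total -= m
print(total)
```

n=2,m=3: odd sum, total = 0-3 = -3
n=3,m=3: even sum, total = (-3)+9 = 6
n=3,m=4: odd sum, total = 6-4 = 2
n=4,m=3: odd sum, total = 2-3 = -1
n=4,m=4: even sum, total = (-1)+16 = 15
n=4,m=5: odd sum, total = 15-5 = 10

10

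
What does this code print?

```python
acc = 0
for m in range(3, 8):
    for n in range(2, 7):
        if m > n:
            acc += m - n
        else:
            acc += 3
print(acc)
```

65

m=3,n=2: 3>2, acc = 0+1 = 1
m=3,n=3: not 3>3, acc = 1+3 = 4
m=3,n=4: not 3>4, acc = 4+3 = 7
m=3,n=5: not 3>5, acc = 7+3 = 10
m=3,n=6: not 3>6, acc = 10+3 = 13
m=4,n=2: 4>2, acc = 13+2 = 15
m=4,n=3: 4>3, acc = 15+1 = 16
m=4,n=4: not 4>4, acc = 16+3 = 19
m=4,n=5: not 4>5, acc = 19+3 = 22
m=4,n=6: not 4>6, acc = 22+3 = 25
m=5,n=2: 5>2, acc = 25+3 = 28
m=5,n=3: 5>3, acc = 28+2 = 30
m=5,n=4: 5>4, acc = 30+1 = 31
m=5,n=5: not 5>5, acc = 31+3 = 34
m=5,n=6: not 5>6, acc = 34+3 = 37
m=6,n=2: 6>2, acc = 37+4 = 41
m=6,n=3: 6>3, acc = 41+3 = 44
m=6,n=4: 6>4, acc = 44+2 = 46
m=6,n=5: 6>5, acc = 46+1 = 47
m=6,n=6: not 6>6, acc = 47+3 = 50
m=7,n=2: 7>2, acc = 50+5 = 55
m=7,n=3: 7>3, acc = 55+4 = 59
m=7,n=4: 7>4, acc = 59+3 = 62
m=7,n=5: 7>5, acc = 62+2 = 64
m=7,n=6: 7>6, acc = 64+1 = 65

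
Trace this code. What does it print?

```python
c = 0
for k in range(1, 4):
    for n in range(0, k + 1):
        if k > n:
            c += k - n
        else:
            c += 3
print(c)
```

k=1,n=0: 1>0, c = 0+1 = 1
k=1,n=1: not 1>1, c = 1+3 = 4
k=2,n=0: 2>0, c = 4+2 = 6
k=2,n=1: 2>1, c = 6+1 = 7
k=2,n=2: not 2>2, c = 7+3 = 10
k=3,n=0: 3>0, c = 10+3 = 13
k=3,n=1: 3>1, c = 13+2 = 15
k=3,n=2: 3>2, c = 15+1 = 16
k=3,n=3: not 3>3, c = 16+3 = 19

19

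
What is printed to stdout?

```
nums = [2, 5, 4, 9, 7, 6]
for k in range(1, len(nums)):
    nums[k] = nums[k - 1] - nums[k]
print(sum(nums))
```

k=1: nums[1] = 2-5 = -3 → [2, -3, 4, 9, 7, 6]
k=2: nums[2] = (-3)-4 = -7 → [2, -3, -7, 9, 7, 6]
k=3: nums[3] = (-7)-9 = -16 → [2, -3, -7, -16, 7, 6]
k=4: nums[4] = (-16)-7 = -23 → [2, -3, -7, -16, -23, 6]
k=5: nums[5] = (-23)-6 = -29 → [2, -3, -7, -16, -23, -29]
sum = -76

-76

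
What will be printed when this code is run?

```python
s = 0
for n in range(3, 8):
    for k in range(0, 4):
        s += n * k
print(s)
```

n=3,k=0: s = 0+0 = 0
n=3,k=1: s = 0+3 = 3
n=3,k=2: s = 3+6 = 9
n=3,k=3: s = 9+9 = 18
n=4,k=0: s = 18+0 = 18
n=4,k=1: s = 18+4 = 22
n=4,k=2: s = 22+8 = 30
n=4,k=3: s = 30+12 = 42
n=5,k=0: s = 42+0 = 42
n=5,k=1: s = 42+5 = 47
n=5,k=2: s = 47+10 = 57
n=5,k=3: s = 57+15 = 72
n=6,k=0: s = 72+0 = 72
n=6,k=1: s = 72+6 = 78
n=6,k=2: s = 78+12 = 90
n=6,k=3: s = 90+18 = 108
n=7,k=0: s = 108+0 = 108
n=7,k=1: s = 108+7 = 115
n=7,k=2: s = 115+14 = 129
n=7,k=3: s = 129+21 = 150

150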